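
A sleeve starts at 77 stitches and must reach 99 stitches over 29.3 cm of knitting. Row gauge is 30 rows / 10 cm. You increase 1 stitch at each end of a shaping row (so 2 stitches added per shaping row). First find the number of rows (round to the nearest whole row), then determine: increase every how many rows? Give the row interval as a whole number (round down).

Increase every 8th row.

Rows = 29.3 × 3 = 87.9 → 88 rows.
Stitches to add: 22 → 11 shaping rows (at 2 st each).
88 / 11 = 8.00 → every 8 rows.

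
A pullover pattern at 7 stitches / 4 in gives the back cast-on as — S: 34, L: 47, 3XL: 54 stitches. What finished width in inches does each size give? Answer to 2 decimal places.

S 19.43 inches; L 26.86 inches; 3XL 30.86 inches.

7/4 = 1.75 sts per in.
S: 34 / 1.75 = 19.429 → 19.43 in.
L: 47 / 1.75 = 26.857 → 26.86 in.
3XL: 54 / 1.75 = 30.857 → 30.86 in.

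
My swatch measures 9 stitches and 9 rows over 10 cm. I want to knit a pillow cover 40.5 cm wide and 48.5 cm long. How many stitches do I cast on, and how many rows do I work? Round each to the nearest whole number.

Cast on 36 stitches and work 44 rows.

Stitch gauge = 9/10 = 0.9 sts/cm; 40.5 × 0.9 = 36.45 → 36 sts.
Row gauge = 9/10 = 0.9 rows/cm; 48.5 × 0.9 = 43.65 → 44 rows.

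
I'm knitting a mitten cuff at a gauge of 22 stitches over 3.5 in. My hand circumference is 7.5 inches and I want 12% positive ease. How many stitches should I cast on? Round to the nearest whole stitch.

CO 53 sts.

Finished = 7.5 × 1.12 = 8.40 in.
22 / 3.5 = 6.286 sts per inch.
8.40 × 6.286 = 52.80 sts.
→ 53 sts.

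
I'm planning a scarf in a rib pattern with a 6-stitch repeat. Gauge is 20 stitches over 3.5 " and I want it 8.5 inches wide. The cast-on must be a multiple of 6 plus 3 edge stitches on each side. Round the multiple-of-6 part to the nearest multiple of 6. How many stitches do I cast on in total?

20 / 3.5 = 5.714 sts per inch.
8.5 × 5.714 = 48.57 sts.
Less 6 edge sts → 42.57 for the repeat.
Nearest multiple of 6: 42.
Add back 6 edge sts → 48.

Cast on 48 stitches.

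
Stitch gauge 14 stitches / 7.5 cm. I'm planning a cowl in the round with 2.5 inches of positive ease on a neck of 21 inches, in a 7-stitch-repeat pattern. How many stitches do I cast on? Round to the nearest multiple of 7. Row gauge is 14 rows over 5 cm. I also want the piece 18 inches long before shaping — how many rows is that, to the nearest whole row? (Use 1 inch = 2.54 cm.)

Finished = 21 + 2.5 = 23.5 inches.
23.5 inches × 2.54 = 59.69 cm.
14/7.5 = 1.867 sts per cm; 59.69 × 1.867 = 111.42 sts.
Nearest multiple of 7 → 112.
18 inches = 45.72 cm; × 2.8 = 128.02 → 128 rows.

Cast on 112 stitches; work 128 rows.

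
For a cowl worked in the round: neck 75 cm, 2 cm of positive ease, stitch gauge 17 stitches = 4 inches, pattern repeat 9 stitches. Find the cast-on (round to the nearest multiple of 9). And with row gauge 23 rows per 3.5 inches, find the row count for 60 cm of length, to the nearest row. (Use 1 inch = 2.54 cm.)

Cast on 126 stitches; work 155 rows.

Finished = 75 + 2 = 77 cm.
77 cm × 1/2.54 = 30.31 inches.
17/4 = 4.25 sts per in; 30.31 × 4.25 = 128.84 sts.
Nearest multiple of 9 → 126.
60 cm = 23.62 inches; × 6.571 = 155.23 → 155 rows.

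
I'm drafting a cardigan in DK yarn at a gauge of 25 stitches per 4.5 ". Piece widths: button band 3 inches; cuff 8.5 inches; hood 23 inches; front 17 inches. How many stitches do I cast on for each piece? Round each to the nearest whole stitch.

Rate = 25/4.5 = 5.556 sts per in.
button band: 3 × 5.556 = 16.67 → 17.
cuff: 8.5 × 5.556 = 47.22 → 47.
hood: 23 × 5.556 = 127.78 → 128.
front: 17 × 5.556 = 94.44 → 94.

button band 17; cuff 47; hood 128; front 94.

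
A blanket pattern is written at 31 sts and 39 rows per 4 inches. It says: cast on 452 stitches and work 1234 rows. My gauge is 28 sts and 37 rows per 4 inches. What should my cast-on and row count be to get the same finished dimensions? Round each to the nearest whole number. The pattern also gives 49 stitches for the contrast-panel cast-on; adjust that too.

Stitches: 452 × 28/31 = 408.26 → 408.
Rows: 1234 × 37/39 = 1170.72 → 1171.
contrast-panel cast-on: 49 × 28/31 = 44.26 → 44.

Cast on 408 stitches; work 1171 rows; contrast-panel cast-on 44 stitches.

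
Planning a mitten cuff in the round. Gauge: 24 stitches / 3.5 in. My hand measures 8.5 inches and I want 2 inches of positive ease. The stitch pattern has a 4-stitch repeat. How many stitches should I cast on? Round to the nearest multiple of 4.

Finished = 8.5 + 2 = 10.5 inches.
24 / 3.5 = 6.857 sts/in.
10.5 × 6.857 = 72.00 sts.
Nearest multiple of 4: 72.

Cast on 72 stitches.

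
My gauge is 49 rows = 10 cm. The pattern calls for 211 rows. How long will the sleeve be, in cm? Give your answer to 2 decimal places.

49 rows / 10 cm = 4.9 rows per cm.
211 / 4.9 = 43.061 cm.

43.06 cm.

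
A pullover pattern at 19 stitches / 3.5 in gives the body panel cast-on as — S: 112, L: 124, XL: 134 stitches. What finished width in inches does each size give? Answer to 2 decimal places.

19/3.5 = 5.429 sts per in.
S: 112 / 5.429 = 20.632 → 20.63 in.
L: 124 / 5.429 = 22.842 → 22.84 in.
XL: 134 / 5.429 = 24.684 → 24.68 in.

S 20.63 inches; L 22.84 inches; XL 24.68 inches.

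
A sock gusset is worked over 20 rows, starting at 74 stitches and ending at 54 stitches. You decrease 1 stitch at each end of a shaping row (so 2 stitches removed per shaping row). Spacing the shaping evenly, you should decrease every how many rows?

Stitches to remove: |54 − 74| = 20.
Shaping rows needed: 20 / 2 = 10.
20 rows / 10 = every 2 rows.

Decrease every 2nd row.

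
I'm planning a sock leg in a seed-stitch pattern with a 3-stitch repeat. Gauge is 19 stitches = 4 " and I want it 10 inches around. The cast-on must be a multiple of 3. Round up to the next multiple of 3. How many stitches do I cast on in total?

Cast on 48 stitches.

19 / 4 = 4.75 sts per inch.
10 × 4.75 = 47.50 sts.
Next multiple of 3: 48.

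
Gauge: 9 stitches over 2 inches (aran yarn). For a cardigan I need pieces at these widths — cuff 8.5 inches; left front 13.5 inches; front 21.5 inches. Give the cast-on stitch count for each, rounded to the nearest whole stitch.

Rate = 9/2 = 4.5 sts per in.
cuff: 8.5 × 4.5 = 38.25 → 38.
left front: 13.5 × 4.5 = 60.75 → 61.
front: 21.5 × 4.5 = 96.75 → 97.

cuff 38; left front 61; front 97.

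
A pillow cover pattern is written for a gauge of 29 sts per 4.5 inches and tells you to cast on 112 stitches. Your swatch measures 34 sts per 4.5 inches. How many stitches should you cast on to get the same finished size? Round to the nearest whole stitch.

Scale factor = 34 / 29 = 1.172.
112 × 34 / 29 = 131.31 sts.
→ 131 sts.

131 stitches.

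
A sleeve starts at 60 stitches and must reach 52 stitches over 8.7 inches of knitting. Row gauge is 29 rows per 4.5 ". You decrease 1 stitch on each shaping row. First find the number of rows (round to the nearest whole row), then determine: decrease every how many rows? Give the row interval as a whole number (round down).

Decrease every 7th row.

Rows = 8.7 × 6.444 = 56.1 → 56 rows.
Stitches to remove: 8 → 8 shaping rows (at 1 st each).
56 / 8 = 7.00 → every 7 rows.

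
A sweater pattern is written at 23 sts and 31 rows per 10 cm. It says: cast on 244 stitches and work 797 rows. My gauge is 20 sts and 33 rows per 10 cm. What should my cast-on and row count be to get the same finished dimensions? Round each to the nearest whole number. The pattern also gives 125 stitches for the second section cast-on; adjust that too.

Stitches: 244 × 20/23 = 212.17 → 212.
Rows: 797 × 33/31 = 848.42 → 848.
second section cast-on: 125 × 20/23 = 108.70 → 109.

Cast on 212 stitches; work 848 rows; second section cast-on 109 stitches.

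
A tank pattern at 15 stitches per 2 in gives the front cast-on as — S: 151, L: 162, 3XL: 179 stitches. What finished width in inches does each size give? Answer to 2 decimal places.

S 20.13 inches; L 21.60 inches; 3XL 23.87 inches.

15/2 = 7.5 sts per in.
S: 151 / 7.5 = 20.133 → 20.13 in.
L: 162 / 7.5 = 21.600 → 21.60 in.
3XL: 179 / 7.5 = 23.867 → 23.87 in.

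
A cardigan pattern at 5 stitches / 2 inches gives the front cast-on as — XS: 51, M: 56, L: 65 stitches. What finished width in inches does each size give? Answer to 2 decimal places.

XS 20.40 inches; M 22.40 inches; L 26.00 inches.

5/2 = 2.5 sts per in.
XS: 51 / 2.5 = 20.400 → 20.40 in.
M: 56 / 2.5 = 22.400 → 22.40 in.
L: 65 / 2.5 = 26.000 → 26.00 in.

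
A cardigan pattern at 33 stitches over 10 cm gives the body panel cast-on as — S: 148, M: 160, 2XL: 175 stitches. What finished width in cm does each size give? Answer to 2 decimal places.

S 44.85 cm; M 48.48 cm; 2XL 53.03 cm.

33/10 = 3.3 sts per cm.
S: 148 / 3.3 = 44.848 → 44.85 cm.
M: 160 / 3.3 = 48.485 → 48.48 cm.
2XL: 175 / 3.3 = 53.030 → 53.03 cm.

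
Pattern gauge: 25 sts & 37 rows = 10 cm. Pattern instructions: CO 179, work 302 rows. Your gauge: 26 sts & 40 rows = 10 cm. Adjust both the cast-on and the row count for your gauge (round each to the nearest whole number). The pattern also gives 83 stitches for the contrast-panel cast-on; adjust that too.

Cast on 186 stitches; work 326 rows; contrast-panel cast-on 86 stitches.

Stitches: 179 × 26/25 = 186.16 → 186.
Rows: 302 × 40/37 = 326.49 → 326.
contrast-panel cast-on: 83 × 26/25 = 86.32 → 86.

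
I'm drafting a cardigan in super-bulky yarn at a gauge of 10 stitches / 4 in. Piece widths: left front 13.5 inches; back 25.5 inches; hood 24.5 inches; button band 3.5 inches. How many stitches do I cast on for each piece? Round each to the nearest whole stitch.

Rate = 10/4 = 2.5 sts per in.
left front: 13.5 × 2.5 = 33.75 → 34.
back: 25.5 × 2.5 = 63.75 → 64.
hood: 24.5 × 2.5 = 61.25 → 61.
button band: 3.5 × 2.5 = 8.75 → 9.

left front 34; back 64; hood 61; button band 9.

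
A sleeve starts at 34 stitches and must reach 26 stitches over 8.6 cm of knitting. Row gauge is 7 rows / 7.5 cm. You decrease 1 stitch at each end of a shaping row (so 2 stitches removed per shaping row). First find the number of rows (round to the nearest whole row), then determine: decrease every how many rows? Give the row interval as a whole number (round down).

Decrease every 2nd row.

Rows = 8.6 × 0.933 = 8.0 → 8 rows.
Stitches to remove: 8 → 4 shaping rows (at 2 st each).
8 / 4 = 2.00 → every 2 rows.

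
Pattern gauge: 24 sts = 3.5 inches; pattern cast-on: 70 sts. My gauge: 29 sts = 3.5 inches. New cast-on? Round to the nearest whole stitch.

Cast on 85 stitches.

Scale factor = 29 / 24 = 1.208.
70 × 29 / 24 = 84.58 sts.
→ 85 sts.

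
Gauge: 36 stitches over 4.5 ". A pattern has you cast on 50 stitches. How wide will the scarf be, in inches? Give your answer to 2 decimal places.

6.25 inches.

36 stitches / 4.5 inch = 8 stitches per inch.
50 / 8 = 6.250 inches.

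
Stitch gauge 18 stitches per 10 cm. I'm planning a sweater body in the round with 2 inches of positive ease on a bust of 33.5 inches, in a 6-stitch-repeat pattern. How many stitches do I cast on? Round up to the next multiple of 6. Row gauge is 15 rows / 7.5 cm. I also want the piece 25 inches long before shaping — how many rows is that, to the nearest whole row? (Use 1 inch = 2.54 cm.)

Finished = 33.5 + 2 = 35.5 inches.
35.5 inches × 2.54 = 90.17 cm.
18/10 = 1.8 sts per cm; 90.17 × 1.8 = 162.31 sts.
Next multiple of 6 → 168.
25 inches = 63.50 cm; × 2 = 127.00 → 127 rows.

Cast on 168 stitches; work 127 rows.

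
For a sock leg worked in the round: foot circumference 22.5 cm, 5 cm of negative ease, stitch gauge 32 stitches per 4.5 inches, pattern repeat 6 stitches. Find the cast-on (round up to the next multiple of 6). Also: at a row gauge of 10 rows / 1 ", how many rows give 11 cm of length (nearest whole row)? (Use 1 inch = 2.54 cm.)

Finished = 22.5 − 5 = 17.5 cm.
17.5 cm × 1/2.54 = 6.89 inches.
32/4.5 = 7.111 sts per in; 6.89 × 7.111 = 48.99 sts.
Next multiple of 6 → 54.
11 cm = 4.33 inches; × 10 = 43.31 → 43 rows.

Cast on 54 stitches; work 43 rows.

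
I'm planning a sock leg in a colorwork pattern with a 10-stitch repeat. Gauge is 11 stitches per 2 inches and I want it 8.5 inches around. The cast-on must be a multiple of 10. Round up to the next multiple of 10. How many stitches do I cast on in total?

11 / 2 = 5.5 sts per inch.
8.5 × 5.5 = 46.75 sts.
Next multiple of 10: 50.

CO 50 sts.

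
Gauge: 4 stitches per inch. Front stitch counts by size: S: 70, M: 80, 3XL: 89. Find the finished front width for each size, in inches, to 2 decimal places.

4/1 = 4 sts per in.
S: 70 / 4 = 17.500 → 17.50 in.
M: 80 / 4 = 20.000 → 20.00 in.
3XL: 89 / 4 = 22.250 → 22.25 in.

S 17.50 inches; M 20.00 inches; 3XL 22.25 inches.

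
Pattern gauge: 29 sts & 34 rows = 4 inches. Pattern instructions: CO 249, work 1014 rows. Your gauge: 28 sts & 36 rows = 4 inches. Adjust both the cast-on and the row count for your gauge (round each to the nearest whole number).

Stitches: 249 × 28/29 = 240.41 → 240.
Rows: 1014 × 36/34 = 1073.65 → 1074.

Cast on 240 stitches; work 1074 rows.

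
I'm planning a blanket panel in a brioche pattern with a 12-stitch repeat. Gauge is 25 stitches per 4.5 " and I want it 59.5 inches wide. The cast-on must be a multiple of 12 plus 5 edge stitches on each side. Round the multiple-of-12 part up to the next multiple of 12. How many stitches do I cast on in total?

25 / 4.5 = 5.556 sts per inch.
59.5 × 5.556 = 330.56 sts.
Less 10 edge sts → 320.56 for the repeat.
Next multiple of 12: 324.
Add back 10 edge sts → 334.

334 stitches.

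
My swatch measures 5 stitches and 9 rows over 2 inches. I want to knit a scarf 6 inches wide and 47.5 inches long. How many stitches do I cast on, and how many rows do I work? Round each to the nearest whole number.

Stitch gauge = 5/2 = 2.5 sts/in; 6 × 2.5 = 15.00 → 15 sts.
Row gauge = 9/2 = 4.5 rows/in; 47.5 × 4.5 = 213.75 → 214 rows.

Cast on 15 stitches and work 214 rows.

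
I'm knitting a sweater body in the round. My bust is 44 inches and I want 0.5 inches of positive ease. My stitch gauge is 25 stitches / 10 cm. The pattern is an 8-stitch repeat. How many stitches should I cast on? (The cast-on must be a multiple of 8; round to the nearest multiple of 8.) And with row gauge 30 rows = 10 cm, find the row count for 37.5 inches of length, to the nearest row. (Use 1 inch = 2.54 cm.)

Cast on 280 stitches; work 286 rows.

Finished = 44 + 0.5 = 44.5 inches.
44.5 inches × 2.54 = 113.03 cm.
25/10 = 2.5 sts per cm; 113.03 × 2.5 = 282.57 sts.
Nearest multiple of 8 → 280.
37.5 inches = 95.25 cm; × 3 = 285.75 → 286 rows.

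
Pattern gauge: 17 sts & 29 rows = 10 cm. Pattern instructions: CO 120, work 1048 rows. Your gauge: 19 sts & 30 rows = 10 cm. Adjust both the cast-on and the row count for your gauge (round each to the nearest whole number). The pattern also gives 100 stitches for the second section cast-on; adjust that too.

Cast on 134 stitches; work 1084 rows; second section cast-on 112 stitches.

Stitches: 120 × 19/17 = 134.12 → 134.
Rows: 1048 × 30/29 = 1084.14 → 1084.
second section cast-on: 100 × 19/17 = 111.76 → 112.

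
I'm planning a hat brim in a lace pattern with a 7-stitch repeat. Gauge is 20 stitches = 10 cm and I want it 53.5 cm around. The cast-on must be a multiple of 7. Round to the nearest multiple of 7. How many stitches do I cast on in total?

105 stitches.

20 / 10 = 2 sts per cm.
53.5 × 2 = 107.00 sts.
Nearest multiple of 7: 105.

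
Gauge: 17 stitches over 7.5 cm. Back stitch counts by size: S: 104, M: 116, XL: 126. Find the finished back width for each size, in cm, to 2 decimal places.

17/7.5 = 2.267 sts per cm.
S: 104 / 2.267 = 45.882 → 45.88 cm.
M: 116 / 2.267 = 51.176 → 51.18 cm.
XL: 126 / 2.267 = 55.588 → 55.59 cm.

S 45.88 cm; M 51.18 cm; XL 55.59 cm.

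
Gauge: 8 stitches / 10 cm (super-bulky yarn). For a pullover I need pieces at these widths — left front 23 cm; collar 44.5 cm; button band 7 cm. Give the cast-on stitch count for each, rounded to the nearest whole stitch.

Rate = 8/10 = 0.8 sts per cm.
left front: 23 × 0.8 = 18.40 → 18.
collar: 44.5 × 0.8 = 35.60 → 36.
button band: 7 × 0.8 = 5.60 → 6.

left front 18; collar 36; button band 6.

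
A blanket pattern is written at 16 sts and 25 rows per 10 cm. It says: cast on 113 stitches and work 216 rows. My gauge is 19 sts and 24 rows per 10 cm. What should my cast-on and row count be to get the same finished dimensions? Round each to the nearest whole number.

Stitches: 113 × 19/16 = 134.19 → 134.
Rows: 216 × 24/25 = 207.36 → 207.

Cast on 134 stitches; work 207 rows.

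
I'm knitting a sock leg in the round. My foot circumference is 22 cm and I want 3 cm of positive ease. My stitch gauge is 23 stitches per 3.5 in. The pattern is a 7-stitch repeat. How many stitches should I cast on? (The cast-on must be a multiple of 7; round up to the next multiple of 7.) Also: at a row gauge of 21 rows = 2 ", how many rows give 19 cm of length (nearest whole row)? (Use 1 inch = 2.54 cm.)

Finished = 22 + 3 = 25 cm.
25 cm × 1/2.54 = 9.84 inches.
23/3.5 = 6.571 sts per in; 9.84 × 6.571 = 64.68 sts.
Next multiple of 7 → 70.
19 cm = 7.48 inches; × 10.5 = 78.54 → 79 rows.

Cast on 70 stitches; work 79 rows.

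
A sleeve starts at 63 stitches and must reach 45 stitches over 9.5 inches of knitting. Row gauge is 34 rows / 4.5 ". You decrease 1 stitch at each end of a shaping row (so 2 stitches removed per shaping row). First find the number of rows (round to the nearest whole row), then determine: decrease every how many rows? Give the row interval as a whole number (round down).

Decrease every 8th row.

Rows = 9.5 × 7.556 = 71.8 → 72 rows.
Stitches to remove: 18 → 9 shaping rows (at 2 st each).
72 / 9 = 8.00 → every 8 rows.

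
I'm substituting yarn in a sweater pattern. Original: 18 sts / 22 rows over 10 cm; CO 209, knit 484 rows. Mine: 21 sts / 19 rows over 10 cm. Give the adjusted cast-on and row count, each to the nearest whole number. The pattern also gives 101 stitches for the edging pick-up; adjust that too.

Stitches: 209 × 21/18 = 243.83 → 244.
Rows: 484 × 19/22 = 418.00 → 418.
edging pick-up: 101 × 21/18 = 117.83 → 118.

Cast on 244 stitches; work 418 rows; edging pick-up 118 stitches.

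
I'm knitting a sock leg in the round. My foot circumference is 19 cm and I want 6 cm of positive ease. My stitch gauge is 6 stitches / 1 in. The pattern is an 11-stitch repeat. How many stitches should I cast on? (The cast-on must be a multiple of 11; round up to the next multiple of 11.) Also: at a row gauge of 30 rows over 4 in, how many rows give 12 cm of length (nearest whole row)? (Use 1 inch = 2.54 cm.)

Cast on 66 stitches; work 35 rows.

Finished = 19 + 6 = 25 cm.
25 cm × 1/2.54 = 9.84 inches.
6/1 = 6 sts per in; 9.84 × 6 = 59.06 sts.
Next multiple of 11 → 66.
12 cm = 4.72 inches; × 7.5 = 35.43 → 35 rows.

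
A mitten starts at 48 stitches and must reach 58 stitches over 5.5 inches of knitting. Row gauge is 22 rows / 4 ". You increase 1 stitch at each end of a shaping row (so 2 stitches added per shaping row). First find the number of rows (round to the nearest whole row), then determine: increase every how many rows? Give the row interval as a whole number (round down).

Increase every 6th row.

Rows = 5.5 × 5.5 = 30.2 → 30 rows.
Stitches to add: 10 → 5 shaping rows (at 2 st each).
30 / 5 = 6.00 → every 6 rows.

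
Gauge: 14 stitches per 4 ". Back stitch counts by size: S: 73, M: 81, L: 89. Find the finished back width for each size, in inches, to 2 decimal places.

S 20.86 inches; M 23.14 inches; L 25.43 inches.

14/4 = 3.5 sts per in.
S: 73 / 3.5 = 20.857 → 20.86 in.
M: 81 / 3.5 = 23.143 → 23.14 in.
L: 89 / 3.5 = 25.429 → 25.43 in.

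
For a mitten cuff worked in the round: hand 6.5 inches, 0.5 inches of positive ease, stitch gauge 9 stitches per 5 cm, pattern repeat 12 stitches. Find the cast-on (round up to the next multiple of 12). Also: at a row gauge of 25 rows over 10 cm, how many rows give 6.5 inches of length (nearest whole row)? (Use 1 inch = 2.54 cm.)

Cast on 36 stitches; work 41 rows.

Finished = 6.5 + 0.5 = 7 inches.
7 inches × 2.54 = 17.78 cm.
9/5 = 1.8 sts per cm; 17.78 × 1.8 = 32.00 sts.
Next multiple of 12 → 36.
6.5 inches = 16.51 cm; × 2.5 = 41.27 → 41 rows.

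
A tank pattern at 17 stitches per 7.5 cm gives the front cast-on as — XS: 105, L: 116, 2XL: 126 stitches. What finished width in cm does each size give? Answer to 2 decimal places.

17/7.5 = 2.267 sts per cm.
XS: 105 / 2.267 = 46.324 → 46.32 cm.
L: 116 / 2.267 = 51.176 → 51.18 cm.
2XL: 126 / 2.267 = 55.588 → 55.59 cm.

XS 46.32 cm; L 51.18 cm; 2XL 55.59 cm.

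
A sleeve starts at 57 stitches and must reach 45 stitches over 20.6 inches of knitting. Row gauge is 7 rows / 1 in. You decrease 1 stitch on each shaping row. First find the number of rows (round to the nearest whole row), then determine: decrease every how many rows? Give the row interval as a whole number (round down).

Decrease every 12th row.

Rows = 20.6 × 7 = 144.2 → 144 rows.
Stitches to remove: 12 → 12 shaping rows (at 1 st each).
144 / 12 = 12.00 → every 12 rows.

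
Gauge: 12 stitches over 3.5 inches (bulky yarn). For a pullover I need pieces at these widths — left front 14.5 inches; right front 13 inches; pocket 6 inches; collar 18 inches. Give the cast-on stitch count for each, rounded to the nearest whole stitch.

Rate = 12/3.5 = 3.429 sts per in.
left front: 14.5 × 3.429 = 49.71 → 50.
right front: 13 × 3.429 = 44.57 → 45.
pocket: 6 × 3.429 = 20.57 → 21.
collar: 18 × 3.429 = 61.71 → 62.

left front 50; right front 45; pocket 21; collar 62.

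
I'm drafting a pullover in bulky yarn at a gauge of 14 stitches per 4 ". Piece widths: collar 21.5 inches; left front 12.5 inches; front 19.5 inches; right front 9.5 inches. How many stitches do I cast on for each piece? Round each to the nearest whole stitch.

Rate = 14/4 = 3.5 sts per in.
collar: 21.5 × 3.5 = 75.25 → 75.
left front: 12.5 × 3.5 = 43.75 → 44.
front: 19.5 × 3.5 = 68.25 → 68.
right front: 9.5 × 3.5 = 33.25 → 33.

collar 75; left front 44; front 68; right front 33.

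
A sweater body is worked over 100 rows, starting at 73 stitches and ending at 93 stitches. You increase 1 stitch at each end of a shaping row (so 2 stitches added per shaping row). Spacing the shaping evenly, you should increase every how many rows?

Stitches to add: |93 − 73| = 20.
Shaping rows needed: 20 / 2 = 10.
100 rows / 10 = every 10 rows.

Increase every 10th row.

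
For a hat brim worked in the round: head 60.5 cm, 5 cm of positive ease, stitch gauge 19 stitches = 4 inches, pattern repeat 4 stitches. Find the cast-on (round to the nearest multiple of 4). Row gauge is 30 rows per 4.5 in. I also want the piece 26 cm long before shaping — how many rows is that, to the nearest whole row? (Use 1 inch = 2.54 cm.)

Finished = 60.5 + 5 = 65.5 cm.
65.5 cm × 1/2.54 = 25.79 inches.
19/4 = 4.75 sts per in; 25.79 × 4.75 = 122.49 sts.
Nearest multiple of 4 → 124.
26 cm = 10.24 inches; × 6.667 = 68.24 → 68 rows.

Cast on 124 stitches; work 68 rows.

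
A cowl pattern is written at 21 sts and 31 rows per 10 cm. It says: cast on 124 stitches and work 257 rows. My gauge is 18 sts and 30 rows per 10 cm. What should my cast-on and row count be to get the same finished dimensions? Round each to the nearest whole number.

Stitches: 124 × 18/21 = 106.29 → 106.
Rows: 257 × 30/31 = 248.71 → 249.

Cast on 106 stitches; work 249 rows.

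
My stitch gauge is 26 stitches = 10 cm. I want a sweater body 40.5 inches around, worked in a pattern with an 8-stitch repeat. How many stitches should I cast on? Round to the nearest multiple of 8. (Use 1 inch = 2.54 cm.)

40.5 in = 40.5 × 2.54 = 102.87 cm.
26 / 10 = 2.6 sts/cm.
102.87 × 2.6 = 267.46 sts.
→ 264.

264 stitches.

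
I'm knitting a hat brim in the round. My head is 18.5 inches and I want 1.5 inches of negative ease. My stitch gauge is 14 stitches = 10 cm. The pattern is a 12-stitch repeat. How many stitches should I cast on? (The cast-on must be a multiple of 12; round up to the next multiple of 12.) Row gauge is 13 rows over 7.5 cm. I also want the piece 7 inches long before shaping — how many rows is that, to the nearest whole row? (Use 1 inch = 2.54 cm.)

Finished = 18.5 − 1.5 = 17 inches.
17 inches × 2.54 = 43.18 cm.
14/10 = 1.4 sts per cm; 43.18 × 1.4 = 60.45 sts.
Next multiple of 12 → 72.
7 inches = 17.78 cm; × 1.733 = 30.82 → 31 rows.

Cast on 72 stitches; work 31 rows.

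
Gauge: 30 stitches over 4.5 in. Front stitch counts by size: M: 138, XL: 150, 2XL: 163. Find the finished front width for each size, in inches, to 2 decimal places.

30/4.5 = 6.667 sts per in.
M: 138 / 6.667 = 20.700 → 20.70 in.
XL: 150 / 6.667 = 22.500 → 22.50 in.
2XL: 163 / 6.667 = 24.450 → 24.45 in.

M 20.70 inches; XL 22.50 inches; 2XL 24.45 inches.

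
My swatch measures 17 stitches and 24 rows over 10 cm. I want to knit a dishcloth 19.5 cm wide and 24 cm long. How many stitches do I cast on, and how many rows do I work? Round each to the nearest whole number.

Cast on 33 stitches and work 58 rows.

Stitch gauge = 17/10 = 1.7 sts/cm; 19.5 × 1.7 = 33.15 → 33 sts.
Row gauge = 24/10 = 2.4 rows/cm; 24 × 2.4 = 57.60 → 58 rows.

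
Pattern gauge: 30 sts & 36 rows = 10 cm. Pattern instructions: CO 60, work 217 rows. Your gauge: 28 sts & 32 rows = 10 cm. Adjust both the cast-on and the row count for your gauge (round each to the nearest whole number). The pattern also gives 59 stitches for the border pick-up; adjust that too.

Cast on 56 stitches; work 193 rows; border pick-up 55 stitches.

Stitches: 60 × 28/30 = 56.00 → 56.
Rows: 217 × 32/36 = 192.89 → 193.
border pick-up: 59 × 28/30 = 55.07 → 55.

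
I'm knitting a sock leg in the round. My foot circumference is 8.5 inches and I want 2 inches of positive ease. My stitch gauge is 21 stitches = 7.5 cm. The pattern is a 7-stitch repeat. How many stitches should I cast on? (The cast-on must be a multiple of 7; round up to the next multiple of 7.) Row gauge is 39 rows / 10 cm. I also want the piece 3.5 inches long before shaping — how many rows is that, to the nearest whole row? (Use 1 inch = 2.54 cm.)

Cast on 77 stitches; work 35 rows.

Finished = 8.5 + 2 = 10.5 inches.
10.5 inches × 2.54 = 26.67 cm.
21/7.5 = 2.8 sts per cm; 26.67 × 2.8 = 74.68 sts.
Next multiple of 7 → 77.
3.5 inches = 8.89 cm; × 3.9 = 34.67 → 35 rows.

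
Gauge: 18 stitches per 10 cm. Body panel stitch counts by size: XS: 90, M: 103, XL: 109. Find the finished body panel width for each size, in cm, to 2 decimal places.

18/10 = 1.8 sts per cm.
XS: 90 / 1.8 = 50.000 → 50.00 cm.
M: 103 / 1.8 = 57.222 → 57.22 cm.
XL: 109 / 1.8 = 60.556 → 60.56 cm.

XS 50.00 cm; M 57.22 cm; XL 60.56 cm.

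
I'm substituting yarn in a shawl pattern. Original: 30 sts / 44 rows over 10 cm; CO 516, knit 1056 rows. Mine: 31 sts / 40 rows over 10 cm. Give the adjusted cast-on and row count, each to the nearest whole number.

Stitches: 516 × 31/30 = 533.20 → 533.
Rows: 1056 × 40/44 = 960.00 → 960.

Cast on 533 stitches; work 960 rows.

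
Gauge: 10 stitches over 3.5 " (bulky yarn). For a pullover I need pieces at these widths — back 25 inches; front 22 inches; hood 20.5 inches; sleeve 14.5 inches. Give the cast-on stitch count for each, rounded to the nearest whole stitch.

Rate = 10/3.5 = 2.857 sts per in.
back: 25 × 2.857 = 71.43 → 71.
front: 22 × 2.857 = 62.86 → 63.
hood: 20.5 × 2.857 = 58.57 → 59.
sleeve: 14.5 × 2.857 = 41.43 → 41.

back 71; front 63; hood 59; sleeve 41.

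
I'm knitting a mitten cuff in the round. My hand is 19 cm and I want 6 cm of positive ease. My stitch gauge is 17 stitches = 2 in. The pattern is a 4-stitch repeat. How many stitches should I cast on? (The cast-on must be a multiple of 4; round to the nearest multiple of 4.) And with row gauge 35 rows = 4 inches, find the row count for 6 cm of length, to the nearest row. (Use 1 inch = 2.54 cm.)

Finished = 19 + 6 = 25 cm.
25 cm × 1/2.54 = 9.84 inches.
17/2 = 8.5 sts per in; 9.84 × 8.5 = 83.66 sts.
Nearest multiple of 4 → 84.
6 cm = 2.36 inches; × 8.75 = 20.67 → 21 rows.

Cast on 84 stitches; work 21 rows.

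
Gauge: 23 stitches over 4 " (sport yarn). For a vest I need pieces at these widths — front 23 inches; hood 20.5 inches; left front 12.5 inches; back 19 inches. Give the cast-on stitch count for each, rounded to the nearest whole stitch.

front 132; hood 118; left front 72; back 109.

Rate = 23/4 = 5.75 sts per in.
front: 23 × 5.75 = 132.25 → 132.
hood: 20.5 × 5.75 = 117.88 → 118.
left front: 12.5 × 5.75 = 71.88 → 72.
back: 19 × 5.75 = 109.25 → 109.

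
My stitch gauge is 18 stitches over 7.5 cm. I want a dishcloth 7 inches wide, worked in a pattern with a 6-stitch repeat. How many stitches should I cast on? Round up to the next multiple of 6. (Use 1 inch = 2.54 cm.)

7 in = 7 × 2.54 = 17.78 cm.
18 / 7.5 = 2.4 sts/cm.
17.78 × 2.4 = 42.67 sts.
→ 48.

Cast on 48 stitches.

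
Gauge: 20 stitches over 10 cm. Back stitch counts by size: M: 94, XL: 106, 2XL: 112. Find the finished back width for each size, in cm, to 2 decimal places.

20/10 = 2 sts per cm.
M: 94 / 2 = 47.000 → 47.00 cm.
XL: 106 / 2 = 53.000 → 53.00 cm.
2XL: 112 / 2 = 56.000 → 56.00 cm.

M 47.00 cm; XL 53.00 cm; 2XL 56.00 cm.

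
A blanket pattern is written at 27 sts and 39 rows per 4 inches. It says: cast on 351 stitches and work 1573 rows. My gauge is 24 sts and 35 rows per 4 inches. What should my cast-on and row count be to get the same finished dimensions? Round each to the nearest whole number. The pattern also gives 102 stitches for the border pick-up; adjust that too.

Stitches: 351 × 24/27 = 312.00 → 312.
Rows: 1573 × 35/39 = 1411.67 → 1412.
border pick-up: 102 × 24/27 = 90.67 → 91.

Cast on 312 stitches; work 1412 rows; border pick-up 91 stitches.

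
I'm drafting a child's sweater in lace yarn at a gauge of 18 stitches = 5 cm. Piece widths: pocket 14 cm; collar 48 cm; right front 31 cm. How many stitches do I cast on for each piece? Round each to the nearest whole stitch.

pocket 50; collar 173; right front 112.

Rate = 18/5 = 3.6 sts per cm.
pocket: 14 × 3.6 = 50.40 → 50.
collar: 48 × 3.6 = 172.80 → 173.
right front: 31 × 3.6 = 111.60 → 112.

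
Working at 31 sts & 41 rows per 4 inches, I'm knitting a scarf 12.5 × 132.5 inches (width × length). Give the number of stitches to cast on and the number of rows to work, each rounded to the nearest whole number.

Stitch gauge = 31/4 = 7.75 sts/in; 12.5 × 7.75 = 96.88 → 97 sts.
Row gauge = 41/4 = 10.25 rows/in; 132.5 × 10.25 = 1358.12 → 1358 rows.

Cast on 97 stitches and work 1358 rows.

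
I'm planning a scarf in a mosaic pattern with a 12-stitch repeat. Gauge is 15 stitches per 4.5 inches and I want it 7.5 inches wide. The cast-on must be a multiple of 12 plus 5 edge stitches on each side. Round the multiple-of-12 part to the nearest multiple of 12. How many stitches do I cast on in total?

22 stitches.

15 / 4.5 = 3.333 sts per inch.
7.5 × 3.333 = 25.00 sts.
Less 10 edge sts → 15.00 for the repeat.
Nearest multiple of 12: 12.
Add back 10 edge sts → 22.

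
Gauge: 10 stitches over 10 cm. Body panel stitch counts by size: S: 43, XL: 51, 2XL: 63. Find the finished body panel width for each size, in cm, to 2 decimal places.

S 43.00 cm; XL 51.00 cm; 2XL 63.00 cm.

10/10 = 1 sts per cm.
S: 43 / 1 = 43.000 → 43.00 cm.
XL: 51 / 1 = 51.000 → 51.00 cm.
2XL: 63 / 1 = 63.000 → 63.00 cm.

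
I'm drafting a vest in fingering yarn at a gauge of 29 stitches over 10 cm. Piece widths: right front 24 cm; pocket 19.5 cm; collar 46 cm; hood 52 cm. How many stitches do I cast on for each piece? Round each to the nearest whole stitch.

Rate = 29/10 = 2.9 sts per cm.
right front: 24 × 2.9 = 69.60 → 70.
pocket: 19.5 × 2.9 = 56.55 → 57.
collar: 46 × 2.9 = 133.40 → 133.
hood: 52 × 2.9 = 150.80 → 151.

right front 70; pocket 57; collar 133; hood 151.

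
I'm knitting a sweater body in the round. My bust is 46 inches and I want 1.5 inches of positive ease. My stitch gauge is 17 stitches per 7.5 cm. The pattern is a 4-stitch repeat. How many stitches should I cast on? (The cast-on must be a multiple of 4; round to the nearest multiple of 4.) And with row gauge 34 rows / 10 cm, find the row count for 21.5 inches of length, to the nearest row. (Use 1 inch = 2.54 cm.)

Cast on 272 stitches; work 186 rows.

Finished = 46 + 1.5 = 47.5 inches.
47.5 inches × 2.54 = 120.65 cm.
17/7.5 = 2.267 sts per cm; 120.65 × 2.267 = 273.47 sts.
Nearest multiple of 4 → 272.
21.5 inches = 54.61 cm; × 3.4 = 185.67 → 186 rows.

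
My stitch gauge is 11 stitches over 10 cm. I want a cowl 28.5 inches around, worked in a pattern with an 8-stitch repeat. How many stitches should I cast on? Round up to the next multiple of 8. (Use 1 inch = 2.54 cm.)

28.5 in = 28.5 × 2.54 = 72.39 cm.
11 / 10 = 1.1 sts/cm.
72.39 × 1.1 = 79.63 sts.
→ 80.

CO 80 sts.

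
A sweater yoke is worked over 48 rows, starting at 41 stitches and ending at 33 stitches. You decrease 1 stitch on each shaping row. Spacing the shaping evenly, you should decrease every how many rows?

Decrease every 6th row.

Stitches to remove: |33 − 41| = 8.
Shaping rows needed: 8 / 1 = 8.
48 rows / 8 = every 6 rows.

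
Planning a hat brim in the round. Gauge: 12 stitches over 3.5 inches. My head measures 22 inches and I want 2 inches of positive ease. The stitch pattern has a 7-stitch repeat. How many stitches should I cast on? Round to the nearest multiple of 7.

Finished = 22 + 2 = 24 inches.
12 / 3.5 = 3.429 sts/in.
24 × 3.429 = 82.29 sts.
Nearest multiple of 7: 84.

CO 84 sts.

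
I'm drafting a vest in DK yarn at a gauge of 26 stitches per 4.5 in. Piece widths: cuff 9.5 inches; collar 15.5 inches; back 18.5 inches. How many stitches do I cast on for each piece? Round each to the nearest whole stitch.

Rate = 26/4.5 = 5.778 sts per in.
cuff: 9.5 × 5.778 = 54.89 → 55.
collar: 15.5 × 5.778 = 89.56 → 90.
back: 18.5 × 5.778 = 106.89 → 107.

cuff 55; collar 90; back 107.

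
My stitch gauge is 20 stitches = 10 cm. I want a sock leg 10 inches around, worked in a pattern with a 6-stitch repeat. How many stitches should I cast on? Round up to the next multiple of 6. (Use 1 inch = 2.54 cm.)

10 in = 10 × 2.54 = 25.40 cm.
20 / 10 = 2 sts/cm.
25.40 × 2 = 50.80 sts.
→ 54.

54 stitches.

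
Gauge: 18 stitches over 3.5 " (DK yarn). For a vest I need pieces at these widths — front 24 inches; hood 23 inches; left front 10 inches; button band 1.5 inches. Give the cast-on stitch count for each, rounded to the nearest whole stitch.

front 123; hood 118; left front 51; button band 8.

Rate = 18/3.5 = 5.143 sts per in.
front: 24 × 5.143 = 123.43 → 123.
hood: 23 × 5.143 = 118.29 → 118.
left front: 10 × 5.143 = 51.43 → 51.
button band: 1.5 × 5.143 = 7.71 → 8.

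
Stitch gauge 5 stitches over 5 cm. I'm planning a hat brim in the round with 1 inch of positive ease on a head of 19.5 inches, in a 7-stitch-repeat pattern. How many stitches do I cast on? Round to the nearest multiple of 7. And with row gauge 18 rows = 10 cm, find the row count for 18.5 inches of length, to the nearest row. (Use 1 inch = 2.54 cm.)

Cast on 49 stitches; work 85 rows.

Finished = 19.5 + 1 = 20.5 inches.
20.5 inches × 2.54 = 52.07 cm.
5/5 = 1 sts per cm; 52.07 × 1 = 52.07 sts.
Nearest multiple of 7 → 49.
18.5 inches = 46.99 cm; × 1.8 = 84.58 → 85 rows.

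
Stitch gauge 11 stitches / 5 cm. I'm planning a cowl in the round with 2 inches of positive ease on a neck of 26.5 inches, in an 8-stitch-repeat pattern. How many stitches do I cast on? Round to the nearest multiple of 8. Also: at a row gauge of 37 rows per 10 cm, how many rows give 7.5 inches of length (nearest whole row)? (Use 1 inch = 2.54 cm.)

Finished = 26.5 + 2 = 28.5 inches.
28.5 inches × 2.54 = 72.39 cm.
11/5 = 2.2 sts per cm; 72.39 × 2.2 = 159.26 sts.
Nearest multiple of 8 → 160.
7.5 inches = 19.05 cm; × 3.7 = 70.48 → 70 rows.

Cast on 160 stitches; work 70 rows.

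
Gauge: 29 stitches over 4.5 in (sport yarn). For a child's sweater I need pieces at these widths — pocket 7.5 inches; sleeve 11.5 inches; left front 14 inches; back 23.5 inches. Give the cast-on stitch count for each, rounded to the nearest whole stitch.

pocket 48; sleeve 74; left front 90; back 151.

Rate = 29/4.5 = 6.444 sts per in.
pocket: 7.5 × 6.444 = 48.33 → 48.
sleeve: 11.5 × 6.444 = 74.11 → 74.
left front: 14 × 6.444 = 90.22 → 90.
back: 23.5 × 6.444 = 151.44 → 151.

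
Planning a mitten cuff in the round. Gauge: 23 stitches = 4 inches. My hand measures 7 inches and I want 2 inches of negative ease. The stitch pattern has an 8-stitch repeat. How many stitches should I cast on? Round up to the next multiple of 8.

Finished = 7 − 2 = 5 inches.
23 / 4 = 5.75 sts/in.
5 × 5.75 = 28.75 sts.
Next multiple of 8: 32.

Cast on 32 stitches.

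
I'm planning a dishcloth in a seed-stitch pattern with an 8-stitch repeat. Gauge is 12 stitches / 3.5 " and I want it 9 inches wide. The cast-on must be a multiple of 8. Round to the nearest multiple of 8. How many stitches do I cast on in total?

12 / 3.5 = 3.429 sts per inch.
9 × 3.429 = 30.86 sts.
Nearest multiple of 8: 32.

Cast on 32 stitches.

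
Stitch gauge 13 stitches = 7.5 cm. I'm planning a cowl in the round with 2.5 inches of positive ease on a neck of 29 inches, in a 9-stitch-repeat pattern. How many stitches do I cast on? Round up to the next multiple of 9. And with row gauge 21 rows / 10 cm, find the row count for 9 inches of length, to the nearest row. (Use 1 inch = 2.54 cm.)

Finished = 29 + 2.5 = 31.5 inches.
31.5 inches × 2.54 = 80.01 cm.
13/7.5 = 1.733 sts per cm; 80.01 × 1.733 = 138.68 sts.
Next multiple of 9 → 144.
9 inches = 22.86 cm; × 2.1 = 48.01 → 48 rows.

Cast on 144 stitches; work 48 rows.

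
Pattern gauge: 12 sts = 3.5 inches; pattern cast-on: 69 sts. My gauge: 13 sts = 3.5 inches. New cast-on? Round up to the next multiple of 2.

Scale factor = 13 / 12 = 1.083.
69 × 13 / 12 = 74.75 sts.
→ 76 sts.

Cast on 76 stitches.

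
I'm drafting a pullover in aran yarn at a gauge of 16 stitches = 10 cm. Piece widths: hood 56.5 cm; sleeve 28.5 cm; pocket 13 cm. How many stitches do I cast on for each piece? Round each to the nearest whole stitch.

hood 90; sleeve 46; pocket 21.

Rate = 16/10 = 1.6 sts per cm.
hood: 56.5 × 1.6 = 90.40 → 90.
sleeve: 28.5 × 1.6 = 45.60 → 46.
pocket: 13 × 1.6 = 20.80 → 21.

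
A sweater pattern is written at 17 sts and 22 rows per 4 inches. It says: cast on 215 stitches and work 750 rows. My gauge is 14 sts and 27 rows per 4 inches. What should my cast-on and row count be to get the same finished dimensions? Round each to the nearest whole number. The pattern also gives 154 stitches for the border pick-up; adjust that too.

Stitches: 215 × 14/17 = 177.06 → 177.
Rows: 750 × 27/22 = 920.45 → 920.
border pick-up: 154 × 14/17 = 126.82 → 127.

Cast on 177 stitches; work 920 rows; border pick-up 127 stitches.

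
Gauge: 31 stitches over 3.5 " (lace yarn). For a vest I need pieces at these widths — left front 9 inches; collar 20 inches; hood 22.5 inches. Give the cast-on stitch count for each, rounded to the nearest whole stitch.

Rate = 31/3.5 = 8.857 sts per in.
left front: 9 × 8.857 = 79.71 → 80.
collar: 20 × 8.857 = 177.14 → 177.
hood: 22.5 × 8.857 = 199.29 → 199.

left front 80; collar 177; hood 199.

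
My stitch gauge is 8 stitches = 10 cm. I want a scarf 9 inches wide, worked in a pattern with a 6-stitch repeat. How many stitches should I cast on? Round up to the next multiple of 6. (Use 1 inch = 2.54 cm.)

24 stitches.

9 in = 9 × 2.54 = 22.86 cm.
8 / 10 = 0.8 sts/cm.
22.86 × 0.8 = 18.29 sts.
→ 24.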